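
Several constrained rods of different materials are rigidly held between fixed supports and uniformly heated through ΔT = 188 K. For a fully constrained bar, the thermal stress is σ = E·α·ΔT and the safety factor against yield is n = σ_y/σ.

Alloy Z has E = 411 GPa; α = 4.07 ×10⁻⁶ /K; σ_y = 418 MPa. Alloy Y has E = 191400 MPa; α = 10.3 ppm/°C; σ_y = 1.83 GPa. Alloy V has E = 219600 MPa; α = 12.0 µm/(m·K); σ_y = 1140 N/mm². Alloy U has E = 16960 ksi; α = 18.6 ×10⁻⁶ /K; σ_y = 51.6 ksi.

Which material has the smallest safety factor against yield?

With everything in SI (GPa, ×10⁻⁶/K, MPa):
  alloy Z: E = 411.0, α = 4.07, σ_y = 418.0 → σ = 314 MPa, n = 1.33
  alloy Y: E = 191.4, α = 10.3, σ_y = 1830 → σ = 371 MPa, n = 4.94
  alloy V: E = 219.6, α = 12.0, σ_y = 1140 → σ = 495 MPa, n = 2.30
  alloy U: E = 116.9, α = 18.6, σ_y = 355.8 → σ = 409 MPa, n = 0.870
Smallest n: alloy U with n = 0.870.

alloy U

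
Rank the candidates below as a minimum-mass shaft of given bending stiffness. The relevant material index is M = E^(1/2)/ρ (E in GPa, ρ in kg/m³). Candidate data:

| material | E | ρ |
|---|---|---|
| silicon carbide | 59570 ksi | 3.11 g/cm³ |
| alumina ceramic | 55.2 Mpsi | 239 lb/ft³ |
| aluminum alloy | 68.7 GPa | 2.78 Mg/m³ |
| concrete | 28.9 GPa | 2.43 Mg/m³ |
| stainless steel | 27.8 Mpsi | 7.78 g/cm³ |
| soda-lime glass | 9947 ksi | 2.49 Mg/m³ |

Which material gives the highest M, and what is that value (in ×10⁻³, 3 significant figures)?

silicon carbide, M = 6.52×10⁻³

Convert each candidate to consistent units, then evaluate M:
  silicon carbide: E = 410.7 GPa, ρ = 3110 kg/m³
  alumina ceramic: E = 380.6 GPa, ρ = 3828 kg/m³
  aluminum alloy: E = 68.70 GPa, ρ = 2780 kg/m³
  concrete: E = 28.90 GPa, ρ = 2430 kg/m³
  stainless steel: E = 191.7 GPa, ρ = 7780 kg/m³
  soda-lime glass: E = 68.58 GPa, ρ = 2490 kg/m³
  silicon carbide: M = 6.52×10⁻³
  alumina ceramic: M = 5.10×10⁻³
  soda-lime glass: M = 3.33×10⁻³
  aluminum alloy: M = 2.98×10⁻³
  concrete: M = 2.21×10⁻³
  stainless steel: M = 1.78×10⁻³
Highest index: silicon carbide.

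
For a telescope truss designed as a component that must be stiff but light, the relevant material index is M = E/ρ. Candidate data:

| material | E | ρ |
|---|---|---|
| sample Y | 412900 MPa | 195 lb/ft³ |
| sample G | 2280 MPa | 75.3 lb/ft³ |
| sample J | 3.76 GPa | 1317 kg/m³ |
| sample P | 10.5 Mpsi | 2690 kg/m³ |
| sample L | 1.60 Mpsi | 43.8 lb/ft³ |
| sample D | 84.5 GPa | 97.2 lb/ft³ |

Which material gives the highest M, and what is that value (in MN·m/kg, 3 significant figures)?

In SI units:
  sample Y: E = 412.9 GPa, ρ = 3124 kg/m³
  sample G: E = 2.280 GPa, ρ = 1206 kg/m³
  sample J: E = 3.760 GPa, ρ = 1317 kg/m³
  sample P: E = 72.39 GPa, ρ = 2690 kg/m³
  sample L: E = 11.03 GPa, ρ = 701.6 kg/m³
  sample D: E = 84.50 GPa, ρ = 1557 kg/m³
  sample Y: M = 132 MN·m/kg
  sample D: M = 54.3 MN·m/kg
  sample P: M = 26.9 MN·m/kg
  sample L: M = 15.7 MN·m/kg
  sample J: M = 2.85 MN·m/kg
  sample G: M = 1.89 MN·m/kg
Sample Y ranks first.

sample Y, M = 132 MN·m/kg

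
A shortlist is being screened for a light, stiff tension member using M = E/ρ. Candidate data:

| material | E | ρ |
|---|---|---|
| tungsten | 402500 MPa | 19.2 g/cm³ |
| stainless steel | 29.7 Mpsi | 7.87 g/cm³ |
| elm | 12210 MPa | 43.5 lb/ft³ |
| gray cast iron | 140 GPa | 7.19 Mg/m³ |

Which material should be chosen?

stainless steel

In SI units:
  tungsten: E = 402.5 GPa, ρ = 19200 kg/m³
  stainless steel: E = 204.8 GPa, ρ = 7870 kg/m³
  elm: E = 12.21 GPa, ρ = 696.8 kg/m³
  gray cast iron: E = 140.0 GPa, ρ = 7190 kg/m³
  stainless steel: M = 26.0 MN·m/kg
  tungsten: M = 21.0 MN·m/kg
  gray cast iron: M = 19.5 MN·m/kg
  elm: M = 17.5 MN·m/kg
Stainless steel has the largest M.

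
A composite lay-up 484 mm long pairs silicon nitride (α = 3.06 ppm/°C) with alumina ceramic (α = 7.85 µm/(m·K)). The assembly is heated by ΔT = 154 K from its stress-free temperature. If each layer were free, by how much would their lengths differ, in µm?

Δα = |3.06 − 7.85|×10⁻⁶/K = 4.79×10⁻⁶/K.
ΔL_mismatch = Δα·L·ΔT = 4.79×10⁻⁶ × 484.0 mm × 154.0 K = 357 µm.

357 µm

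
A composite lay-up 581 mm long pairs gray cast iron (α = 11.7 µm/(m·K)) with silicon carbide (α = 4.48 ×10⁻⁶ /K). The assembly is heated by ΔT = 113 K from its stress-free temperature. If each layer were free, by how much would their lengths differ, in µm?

Δα = |11.7 − 4.48|×10⁻⁶/K = 7.22×10⁻⁶/K.
ΔL_mismatch = Δα·L·ΔT = 7.22×10⁻⁶ × 581.0 mm × 113.0 K = 474 µm.

474 µm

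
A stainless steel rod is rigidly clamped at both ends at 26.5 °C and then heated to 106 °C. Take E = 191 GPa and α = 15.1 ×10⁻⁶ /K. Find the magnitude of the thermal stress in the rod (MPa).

229 MPa

ΔT = 79.50 K. Constrained thermal stress σ = E·α·ΔT = 191.0×10³ MPa × 15.1×10⁻⁶ × 79.50 = 229 MPa (compressive).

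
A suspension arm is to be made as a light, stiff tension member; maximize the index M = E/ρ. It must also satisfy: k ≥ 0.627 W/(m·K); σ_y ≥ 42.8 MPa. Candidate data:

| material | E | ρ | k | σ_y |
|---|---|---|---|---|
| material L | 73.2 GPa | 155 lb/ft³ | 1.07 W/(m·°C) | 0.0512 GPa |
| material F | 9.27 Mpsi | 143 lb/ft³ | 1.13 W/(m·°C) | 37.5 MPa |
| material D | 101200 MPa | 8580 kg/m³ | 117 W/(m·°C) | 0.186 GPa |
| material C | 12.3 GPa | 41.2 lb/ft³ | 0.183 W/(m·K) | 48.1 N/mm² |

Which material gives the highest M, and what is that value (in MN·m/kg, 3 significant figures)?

Screen on constraints: k ≥ 0.627 W/(m·K); σ_y ≥ 42.8 MPa. Survivors: material L, material D.
In SI units:
  material L: E = 73.20 GPa, ρ = 2483 kg/m³
  material D: E = 101.2 GPa, ρ = 8580 kg/m³
  material L: M = 29.5 MN·m/kg
  material D: M = 11.8 MN·m/kg
Material L ranks first.

material L, M = 29.5 MN·m/kg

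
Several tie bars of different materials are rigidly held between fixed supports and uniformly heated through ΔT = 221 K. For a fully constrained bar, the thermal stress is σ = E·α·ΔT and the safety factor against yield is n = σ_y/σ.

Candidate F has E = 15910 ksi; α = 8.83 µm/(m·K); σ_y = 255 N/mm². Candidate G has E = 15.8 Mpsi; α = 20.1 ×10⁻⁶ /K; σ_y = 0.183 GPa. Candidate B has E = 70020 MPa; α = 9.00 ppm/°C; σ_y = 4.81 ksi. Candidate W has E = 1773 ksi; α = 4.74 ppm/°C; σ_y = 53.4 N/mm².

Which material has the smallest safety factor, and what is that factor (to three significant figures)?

candidate B, n = 0.238

With everything in SI (GPa, ×10⁻⁶/K, MPa):
  candidate F: E = 109.7, α = 8.83, σ_y = 255.0 → σ = 214 MPa, n = 1.19
  candidate G: E = 108.9, α = 20.1, σ_y = 183.0 → σ = 484 MPa, n = 0.378
  candidate B: E = 70.02, α = 9.00, σ_y = 33.16 → σ = 139 MPa, n = 0.238
  candidate W: E = 12.22, α = 4.74, σ_y = 53.40 → σ = 12.8 MPa, n = 4.17
Candidate B has the lowest safety factor, n = 0.238.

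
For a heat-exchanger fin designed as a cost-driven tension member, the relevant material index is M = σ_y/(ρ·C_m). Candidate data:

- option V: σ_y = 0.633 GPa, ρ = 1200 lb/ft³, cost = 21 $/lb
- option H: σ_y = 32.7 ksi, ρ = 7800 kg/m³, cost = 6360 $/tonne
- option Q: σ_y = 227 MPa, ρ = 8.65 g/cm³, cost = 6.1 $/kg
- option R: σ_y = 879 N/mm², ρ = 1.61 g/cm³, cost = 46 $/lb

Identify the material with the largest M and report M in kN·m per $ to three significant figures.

option R, M = 5.38 kN·m per $

After converting to SI:
  option V: σ_y = 633.0 MPa, ρ = 19220 kg/m³, cost = 46.30 $/kg
  option H: σ_y = 225.5 MPa, ρ = 7800 kg/m³, cost = 6.360 $/kg
  option Q: σ_y = 227.0 MPa, ρ = 8650 kg/m³, cost = 6.100 $/kg
  option R: σ_y = 879.0 MPa, ρ = 1610 kg/m³, cost = 101.4 $/kg
  option R: M = 5.38 kN·m per $
  option H: M = 4.54 kN·m per $
  option Q: M = 4.30 kN·m per $
  option V: M = 0.711 kN·m per $
Highest index: option R.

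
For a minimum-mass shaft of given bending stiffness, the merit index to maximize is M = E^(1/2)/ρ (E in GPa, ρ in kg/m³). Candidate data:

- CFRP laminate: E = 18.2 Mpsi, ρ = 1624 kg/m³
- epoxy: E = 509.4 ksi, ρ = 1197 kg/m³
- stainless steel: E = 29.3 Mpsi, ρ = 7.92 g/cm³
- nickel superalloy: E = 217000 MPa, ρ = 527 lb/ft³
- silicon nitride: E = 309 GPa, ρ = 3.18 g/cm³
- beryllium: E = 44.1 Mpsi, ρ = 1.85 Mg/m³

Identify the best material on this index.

beryllium

Convert each candidate to consistent units, then evaluate M:
  CFRP laminate: E = 125.5 GPa, ρ = 1624 kg/m³
  epoxy: E = 3.512 GPa, ρ = 1197 kg/m³
  stainless steel: E = 202.0 GPa, ρ = 7920 kg/m³
  nickel superalloy: E = 217.0 GPa, ρ = 8442 kg/m³
  silicon nitride: E = 309.0 GPa, ρ = 3180 kg/m³
  beryllium: E = 304.1 GPa, ρ = 1850 kg/m³
  beryllium: M = 9.43×10⁻³
  CFRP laminate: M = 6.90×10⁻³
  silicon nitride: M = 5.53×10⁻³
  stainless steel: M = 1.79×10⁻³
  nickel superalloy: M = 1.75×10⁻³
  epoxy: M = 1.57×10⁻³
The maximum is for beryllium.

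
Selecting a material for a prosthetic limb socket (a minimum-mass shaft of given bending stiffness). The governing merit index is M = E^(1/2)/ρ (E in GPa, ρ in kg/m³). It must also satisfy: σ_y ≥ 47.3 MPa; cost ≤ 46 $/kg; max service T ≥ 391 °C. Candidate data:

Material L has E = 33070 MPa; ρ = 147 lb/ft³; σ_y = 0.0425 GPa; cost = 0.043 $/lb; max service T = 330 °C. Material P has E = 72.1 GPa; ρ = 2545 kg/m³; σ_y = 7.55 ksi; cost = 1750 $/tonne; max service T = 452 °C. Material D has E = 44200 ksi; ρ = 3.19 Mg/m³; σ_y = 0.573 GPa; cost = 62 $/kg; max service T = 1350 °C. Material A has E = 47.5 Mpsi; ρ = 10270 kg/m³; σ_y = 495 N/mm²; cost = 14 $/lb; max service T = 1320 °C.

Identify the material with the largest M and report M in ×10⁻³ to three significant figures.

Screen on constraints: σ_y ≥ 47.3 MPa; cost ≤ 46 $/kg; max service T ≥ 391 °C. Survivors: material P, material A.
Convert each candidate to consistent units, then evaluate M:
  material P: E = 72.10 GPa, ρ = 2545 kg/m³
  material A: E = 327.5 GPa, ρ = 10270 kg/m³
  material P: M = 3.34×10⁻³
  material A: M = 1.76×10⁻³
Material P ranks first.

material P, M = 3.34×10⁻³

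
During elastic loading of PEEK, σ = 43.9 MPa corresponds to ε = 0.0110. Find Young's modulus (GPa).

3.99 GPa

E = σ/ε = 43.9 MPa / 0.0110 = 3991 MPa = 3.99 GPa.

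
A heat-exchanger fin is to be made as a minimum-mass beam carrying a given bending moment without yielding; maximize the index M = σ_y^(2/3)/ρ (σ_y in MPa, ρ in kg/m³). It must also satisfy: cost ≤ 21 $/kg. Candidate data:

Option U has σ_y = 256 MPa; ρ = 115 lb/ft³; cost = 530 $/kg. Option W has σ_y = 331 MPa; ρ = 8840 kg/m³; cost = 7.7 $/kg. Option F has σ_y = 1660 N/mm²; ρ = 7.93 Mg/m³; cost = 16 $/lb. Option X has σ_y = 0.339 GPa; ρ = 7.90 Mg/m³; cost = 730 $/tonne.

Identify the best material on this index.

option X

Screen on constraints: cost ≤ 21 $/kg. Survivors: option W, option X.
In SI units:
  option W: σ_y = 331.0 MPa, ρ = 8840 kg/m³
  option X: σ_y = 339.0 MPa, ρ = 7900 kg/m³
  option X: M = 6.15×10⁻³
  option W: M = 5.41×10⁻³
Option X ranks first.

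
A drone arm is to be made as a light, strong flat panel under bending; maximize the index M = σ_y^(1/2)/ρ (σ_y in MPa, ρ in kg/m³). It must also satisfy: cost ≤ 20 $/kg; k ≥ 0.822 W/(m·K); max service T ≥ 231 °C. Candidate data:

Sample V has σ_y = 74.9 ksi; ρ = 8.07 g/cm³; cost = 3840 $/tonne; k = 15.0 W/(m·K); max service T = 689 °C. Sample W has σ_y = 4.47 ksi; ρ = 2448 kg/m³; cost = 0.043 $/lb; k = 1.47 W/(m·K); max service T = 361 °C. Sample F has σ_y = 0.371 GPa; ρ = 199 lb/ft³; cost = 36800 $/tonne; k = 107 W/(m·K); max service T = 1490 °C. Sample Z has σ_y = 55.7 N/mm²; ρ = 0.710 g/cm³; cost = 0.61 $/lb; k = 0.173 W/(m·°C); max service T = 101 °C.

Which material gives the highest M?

sample V

Screen on constraints: cost ≤ 20 $/kg; k ≥ 0.822 W/(m·K); max service T ≥ 231 °C. Survivors: sample V, sample W.
Convert each candidate to consistent units, then evaluate M:
  sample V: σ_y = 516.4 MPa, ρ = 8070 kg/m³
  sample W: σ_y = 30.82 MPa, ρ = 2448 kg/m³
  sample V: M = 2.82×10⁻³
  sample W: M = 2.27×10⁻³
Sample V ranks first.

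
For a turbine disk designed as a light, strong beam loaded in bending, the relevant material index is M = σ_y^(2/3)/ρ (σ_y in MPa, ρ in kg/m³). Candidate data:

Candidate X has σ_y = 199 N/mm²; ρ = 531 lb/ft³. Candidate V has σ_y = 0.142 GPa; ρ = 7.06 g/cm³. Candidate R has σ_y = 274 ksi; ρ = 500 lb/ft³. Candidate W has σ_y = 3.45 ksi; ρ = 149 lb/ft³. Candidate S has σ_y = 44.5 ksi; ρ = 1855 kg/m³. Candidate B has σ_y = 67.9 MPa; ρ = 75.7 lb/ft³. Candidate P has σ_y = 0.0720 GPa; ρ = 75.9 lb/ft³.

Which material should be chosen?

candidate S

Putting every candidate on a common basis:
  candidate X: σ_y = 199.0 MPa, ρ = 8506 kg/m³
  candidate V: σ_y = 142.0 MPa, ρ = 7060 kg/m³
  candidate R: σ_y = 1889 MPa, ρ = 8009 kg/m³
  candidate W: σ_y = 23.79 MPa, ρ = 2387 kg/m³
  candidate S: σ_y = 306.8 MPa, ρ = 1855 kg/m³
  candidate B: σ_y = 67.90 MPa, ρ = 1213 kg/m³
  candidate P: σ_y = 72.00 MPa, ρ = 1216 kg/m³
  candidate S: M = 24.5×10⁻³
  candidate R: M = 19.1×10⁻³
  candidate P: M = 14.2×10⁻³
  candidate B: M = 13.7×10⁻³
  candidate X: M = 4.01×10⁻³
  candidate V: M = 3.86×10⁻³
  candidate W: M = 3.47×10⁻³
Candidate S has the largest M.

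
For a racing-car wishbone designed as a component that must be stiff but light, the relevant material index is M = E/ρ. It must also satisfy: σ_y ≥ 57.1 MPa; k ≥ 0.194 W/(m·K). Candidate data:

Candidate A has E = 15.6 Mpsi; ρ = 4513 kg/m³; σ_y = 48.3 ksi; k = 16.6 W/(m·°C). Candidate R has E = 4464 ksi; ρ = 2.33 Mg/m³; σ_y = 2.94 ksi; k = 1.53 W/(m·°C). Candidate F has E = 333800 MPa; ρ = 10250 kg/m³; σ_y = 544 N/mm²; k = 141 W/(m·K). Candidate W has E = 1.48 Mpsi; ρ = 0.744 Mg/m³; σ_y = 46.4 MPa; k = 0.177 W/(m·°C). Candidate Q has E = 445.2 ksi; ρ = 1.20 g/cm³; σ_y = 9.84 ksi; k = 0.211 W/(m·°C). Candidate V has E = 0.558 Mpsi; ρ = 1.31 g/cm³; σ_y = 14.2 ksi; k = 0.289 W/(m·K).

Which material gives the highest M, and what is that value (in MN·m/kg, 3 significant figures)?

Screen on constraints: σ_y ≥ 57.1 MPa; k ≥ 0.194 W/(m·K). Survivors: candidate A, candidate F, candidate Q, candidate V.
Normalizing units and computing the index:
  candidate A: E = 107.6 GPa, ρ = 4513 kg/m³
  candidate F: E = 333.8 GPa, ρ = 10250 kg/m³
  candidate Q: E = 3.070 GPa, ρ = 1200 kg/m³
  candidate V: E = 3.847 GPa, ρ = 1310 kg/m³
  candidate F: M = 32.6 MN·m/kg
  candidate A: M = 23.8 MN·m/kg
  candidate V: M = 2.94 MN·m/kg
  candidate Q: M = 2.56 MN·m/kg
The maximum is for candidate F.

candidate F, M = 32.6 MN·m/kg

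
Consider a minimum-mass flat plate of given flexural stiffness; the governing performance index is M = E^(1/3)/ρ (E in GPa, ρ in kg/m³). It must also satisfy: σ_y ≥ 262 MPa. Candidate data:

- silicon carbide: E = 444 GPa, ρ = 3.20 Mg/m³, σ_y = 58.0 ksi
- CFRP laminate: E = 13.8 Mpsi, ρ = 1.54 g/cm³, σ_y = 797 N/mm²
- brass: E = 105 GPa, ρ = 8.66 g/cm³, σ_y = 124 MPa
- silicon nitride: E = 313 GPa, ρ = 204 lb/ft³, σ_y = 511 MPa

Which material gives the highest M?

Screen on constraints: σ_y ≥ 262 MPa. Survivors: silicon carbide, CFRP laminate, silicon nitride.
Putting every candidate on a common basis:
  silicon carbide: E = 444.0 GPa, ρ = 3200 kg/m³
  CFRP laminate: E = 95.15 GPa, ρ = 1540 kg/m³
  silicon nitride: E = 313.0 GPa, ρ = 3268 kg/m³
  CFRP laminate: M = 2.96×10⁻³
  silicon carbide: M = 2.38×10⁻³
  silicon nitride: M = 2.08×10⁻³
CFRP laminate has the largest M.

CFRP laminate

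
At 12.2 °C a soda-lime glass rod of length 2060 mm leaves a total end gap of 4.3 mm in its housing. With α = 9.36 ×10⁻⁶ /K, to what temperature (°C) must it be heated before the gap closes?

α·L₀·ΔT = 4.3 mm ⇒ ΔT = 4.3 / (9.36×10⁻⁶ × 2060.0) = 223.0 K.
T = 12.2 + 223.0 = 235.2 °C.

235 °C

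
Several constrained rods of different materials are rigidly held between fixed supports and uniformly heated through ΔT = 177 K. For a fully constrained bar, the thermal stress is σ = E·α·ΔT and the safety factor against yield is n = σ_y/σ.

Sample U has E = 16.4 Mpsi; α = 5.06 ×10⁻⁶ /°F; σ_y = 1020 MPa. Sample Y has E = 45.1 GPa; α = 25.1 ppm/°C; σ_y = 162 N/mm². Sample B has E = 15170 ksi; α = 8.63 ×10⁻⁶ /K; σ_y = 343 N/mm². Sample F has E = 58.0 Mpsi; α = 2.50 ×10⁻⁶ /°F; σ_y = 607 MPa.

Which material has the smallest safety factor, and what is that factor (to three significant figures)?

sample Y, n = 0.809

In consistent units (E in GPa, α in ×10⁻⁶/K, σ_y in MPa):
  sample U: E = 113.1, α = 9.11, σ_y = 1020 → σ = 182 MPa, n = 5.60
  sample Y: E = 45.10, α = 25.1, σ_y = 162.0 → σ = 200 MPa, n = 0.809
  sample B: E = 104.6, α = 8.63, σ_y = 343.0 → σ = 160 MPa, n = 2.15
  sample F: E = 399.9, α = 4.50, σ_y = 607.0 → σ = 319 MPa, n = 1.91
Sample Y has the lowest safety factor, n = 0.809.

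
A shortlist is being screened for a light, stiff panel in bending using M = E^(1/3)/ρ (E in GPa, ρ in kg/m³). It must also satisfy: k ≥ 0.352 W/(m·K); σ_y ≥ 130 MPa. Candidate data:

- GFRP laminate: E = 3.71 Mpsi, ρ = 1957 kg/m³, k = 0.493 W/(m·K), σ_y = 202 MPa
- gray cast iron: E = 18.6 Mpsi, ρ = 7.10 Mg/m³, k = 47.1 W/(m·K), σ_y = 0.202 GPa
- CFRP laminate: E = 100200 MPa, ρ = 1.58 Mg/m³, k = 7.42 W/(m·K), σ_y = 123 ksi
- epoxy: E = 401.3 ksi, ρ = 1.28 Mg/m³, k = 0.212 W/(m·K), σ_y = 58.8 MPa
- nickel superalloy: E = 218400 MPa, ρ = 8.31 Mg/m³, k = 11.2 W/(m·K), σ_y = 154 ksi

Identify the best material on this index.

CFRP laminate

Screen on constraints: k ≥ 0.352 W/(m·K); σ_y ≥ 130 MPa. Survivors: GFRP laminate, gray cast iron, CFRP laminate, nickel superalloy.
After converting to SI:
  GFRP laminate: E = 25.58 GPa, ρ = 1957 kg/m³
  gray cast iron: E = 128.2 GPa, ρ = 7100 kg/m³
  CFRP laminate: E = 100.2 GPa, ρ = 1580 kg/m³
  nickel superalloy: E = 218.4 GPa, ρ = 8310 kg/m³
  CFRP laminate: M = 2.94×10⁻³
  GFRP laminate: M = 1.51×10⁻³
  nickel superalloy: M = 0.725×10⁻³
  gray cast iron: M = 0.710×10⁻³
CFRP laminate ranks first.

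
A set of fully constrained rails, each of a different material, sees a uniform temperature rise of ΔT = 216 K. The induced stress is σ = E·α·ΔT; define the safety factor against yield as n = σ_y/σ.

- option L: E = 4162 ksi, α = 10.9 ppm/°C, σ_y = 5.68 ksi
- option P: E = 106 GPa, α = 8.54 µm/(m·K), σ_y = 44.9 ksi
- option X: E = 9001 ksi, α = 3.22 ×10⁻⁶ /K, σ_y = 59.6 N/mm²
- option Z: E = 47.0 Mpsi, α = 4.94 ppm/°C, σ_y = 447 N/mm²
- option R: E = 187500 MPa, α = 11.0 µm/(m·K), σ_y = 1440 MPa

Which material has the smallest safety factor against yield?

option L

Per material, after unit conversion:
  option L: E = 28.70, α = 10.9, σ_y = 39.16 → σ = 67.6 MPa, n = 0.580
  option P: E = 106.0, α = 8.54, σ_y = 309.6 → σ = 196 MPa, n = 1.58
  option X: E = 62.06, α = 3.22, σ_y = 59.60 → σ = 43.2 MPa, n = 1.38
  option Z: E = 324.1, α = 4.94, σ_y = 447.0 → σ = 346 MPa, n = 1.29
  option R: E = 187.5, α = 11.0, σ_y = 1440 → σ = 446 MPa, n = 3.23
Smallest n: option L with n = 0.580.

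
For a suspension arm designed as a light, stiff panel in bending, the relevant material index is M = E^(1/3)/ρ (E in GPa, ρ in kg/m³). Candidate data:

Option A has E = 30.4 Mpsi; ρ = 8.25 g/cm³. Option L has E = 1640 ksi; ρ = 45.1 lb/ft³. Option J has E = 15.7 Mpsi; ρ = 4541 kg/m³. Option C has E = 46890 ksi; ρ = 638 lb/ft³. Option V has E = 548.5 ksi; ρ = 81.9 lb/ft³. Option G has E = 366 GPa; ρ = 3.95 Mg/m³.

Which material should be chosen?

Putting every candidate on a common basis:
  option A: E = 209.6 GPa, ρ = 8250 kg/m³
  option L: E = 11.31 GPa, ρ = 722.4 kg/m³
  option J: E = 108.2 GPa, ρ = 4541 kg/m³
  option C: E = 323.3 GPa, ρ = 10220 kg/m³
  option V: E = 3.782 GPa, ρ = 1312 kg/m³
  option G: E = 366.0 GPa, ρ = 3950 kg/m³
  option L: M = 3.11×10⁻³
  option G: M = 1.81×10⁻³
  option V: M = 1.19×10⁻³
  option J: M = 1.05×10⁻³
  option A: M = 0.720×10⁻³
  option C: M = 0.672×10⁻³
Highest index: option L.

option L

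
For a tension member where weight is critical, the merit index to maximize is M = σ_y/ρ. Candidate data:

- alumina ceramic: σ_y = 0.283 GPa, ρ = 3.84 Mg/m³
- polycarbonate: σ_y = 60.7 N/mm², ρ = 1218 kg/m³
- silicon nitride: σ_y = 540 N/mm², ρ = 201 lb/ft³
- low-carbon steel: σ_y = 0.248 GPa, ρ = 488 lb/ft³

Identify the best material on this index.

In SI units:
  alumina ceramic: σ_y = 283.0 MPa, ρ = 3840 kg/m³
  polycarbonate: σ_y = 60.70 MPa, ρ = 1218 kg/m³
  silicon nitride: σ_y = 540.0 MPa, ρ = 3220 kg/m³
  low-carbon steel: σ_y = 248.0 MPa, ρ = 7817 kg/m³
  silicon nitride: M = 168 kN·m/kg
  alumina ceramic: M = 73.7 kN·m/kg
  polycarbonate: M = 49.8 kN·m/kg
  low-carbon steel: M = 31.7 kN·m/kg
Highest index: silicon nitride.

silicon nitride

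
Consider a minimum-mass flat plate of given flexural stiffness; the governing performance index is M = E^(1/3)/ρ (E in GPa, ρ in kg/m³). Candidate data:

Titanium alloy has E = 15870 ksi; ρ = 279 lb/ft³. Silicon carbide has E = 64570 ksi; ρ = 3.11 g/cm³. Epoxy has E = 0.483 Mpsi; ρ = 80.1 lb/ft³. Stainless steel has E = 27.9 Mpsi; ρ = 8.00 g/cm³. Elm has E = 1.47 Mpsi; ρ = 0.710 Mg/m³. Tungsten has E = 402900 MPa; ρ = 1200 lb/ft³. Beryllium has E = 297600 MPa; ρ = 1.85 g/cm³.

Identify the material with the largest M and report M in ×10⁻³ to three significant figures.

beryllium, M = 3.61×10⁻³

After converting to SI:
  titanium alloy: E = 109.4 GPa, ρ = 4469 kg/m³
  silicon carbide: E = 445.2 GPa, ρ = 3110 kg/m³
  epoxy: E = 3.330 GPa, ρ = 1283 kg/m³
  stainless steel: E = 192.4 GPa, ρ = 8000 kg/m³
  elm: E = 10.14 GPa, ρ = 710.0 kg/m³
  tungsten: E = 402.9 GPa, ρ = 19220 kg/m³
  beryllium: E = 297.6 GPa, ρ = 1850 kg/m³
  beryllium: M = 3.61×10⁻³
  elm: M = 3.05×10⁻³
  silicon carbide: M = 2.46×10⁻³
  epoxy: M = 1.16×10⁻³
  titanium alloy: M = 1.07×10⁻³
  stainless steel: M = 0.722×10⁻³
  tungsten: M = 0.384×10⁻³
Beryllium has the largest M.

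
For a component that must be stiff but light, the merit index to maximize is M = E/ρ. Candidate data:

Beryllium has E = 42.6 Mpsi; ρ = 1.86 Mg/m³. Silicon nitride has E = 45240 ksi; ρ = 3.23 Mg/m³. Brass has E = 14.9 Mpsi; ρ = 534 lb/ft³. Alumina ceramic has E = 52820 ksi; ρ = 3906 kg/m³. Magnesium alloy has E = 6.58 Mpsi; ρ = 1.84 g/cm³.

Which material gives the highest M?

In SI units:
  beryllium: E = 293.7 GPa, ρ = 1860 kg/m³
  silicon nitride: E = 311.9 GPa, ρ = 3230 kg/m³
  brass: E = 102.7 GPa, ρ = 8554 kg/m³
  alumina ceramic: E = 364.2 GPa, ρ = 3906 kg/m³
  magnesium alloy: E = 45.37 GPa, ρ = 1840 kg/m³
  beryllium: M = 158 MN·m/kg
  silicon nitride: M = 96.6 MN·m/kg
  alumina ceramic: M = 93.2 MN·m/kg
  magnesium alloy: M = 24.7 MN·m/kg
  brass: M = 12.0 MN·m/kg
Highest index: beryllium.

beryllium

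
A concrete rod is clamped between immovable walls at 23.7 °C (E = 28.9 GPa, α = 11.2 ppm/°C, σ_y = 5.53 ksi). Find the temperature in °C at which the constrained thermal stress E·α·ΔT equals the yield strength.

σ_y = 5.53 ksi = 38.13 MPa.
E·α·ΔT = 38.13 MPa ⇒ ΔT = 38.13 / (28.90×10³ × 11.2×10⁻⁶) = 117.8 K.
T = 23.7 + 117.8 = 141.5 °C.

141 °C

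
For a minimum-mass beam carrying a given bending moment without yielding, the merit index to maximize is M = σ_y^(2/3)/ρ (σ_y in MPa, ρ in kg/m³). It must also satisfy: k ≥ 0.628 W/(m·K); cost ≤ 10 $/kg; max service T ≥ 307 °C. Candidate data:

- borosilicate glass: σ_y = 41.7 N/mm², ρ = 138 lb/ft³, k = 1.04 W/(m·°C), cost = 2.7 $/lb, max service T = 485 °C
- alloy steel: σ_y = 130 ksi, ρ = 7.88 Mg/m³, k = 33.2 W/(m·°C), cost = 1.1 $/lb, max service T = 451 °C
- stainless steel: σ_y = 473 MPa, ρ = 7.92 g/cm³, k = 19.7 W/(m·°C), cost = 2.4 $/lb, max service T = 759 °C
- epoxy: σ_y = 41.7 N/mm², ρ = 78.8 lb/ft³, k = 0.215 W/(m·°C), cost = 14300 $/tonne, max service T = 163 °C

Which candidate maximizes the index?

Screen on constraints: k ≥ 0.628 W/(m·K); cost ≤ 10 $/kg; max service T ≥ 307 °C. Survivors: borosilicate glass, alloy steel, stainless steel.
Normalizing units and computing the index:
  borosilicate glass: σ_y = 41.70 MPa, ρ = 2211 kg/m³
  alloy steel: σ_y = 896.3 MPa, ρ = 7880 kg/m³
  stainless steel: σ_y = 473.0 MPa, ρ = 7920 kg/m³
  alloy steel: M = 11.8×10⁻³
  stainless steel: M = 7.67×10⁻³
  borosilicate glass: M = 5.44×10⁻³
Alloy steel has the largest M.

alloy steel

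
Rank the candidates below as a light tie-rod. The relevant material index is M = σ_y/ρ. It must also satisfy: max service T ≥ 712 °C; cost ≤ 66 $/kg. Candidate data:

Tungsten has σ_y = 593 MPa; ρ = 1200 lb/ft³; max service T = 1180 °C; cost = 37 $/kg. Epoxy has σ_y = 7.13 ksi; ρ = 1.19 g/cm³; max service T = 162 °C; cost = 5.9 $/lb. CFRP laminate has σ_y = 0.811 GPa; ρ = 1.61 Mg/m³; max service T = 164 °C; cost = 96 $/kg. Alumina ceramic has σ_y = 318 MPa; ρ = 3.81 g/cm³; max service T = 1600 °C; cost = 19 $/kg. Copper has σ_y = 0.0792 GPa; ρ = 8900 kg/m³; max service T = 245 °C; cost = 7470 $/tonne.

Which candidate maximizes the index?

alumina ceramic

Screen on constraints: max service T ≥ 712 °C; cost ≤ 66 $/kg. Survivors: tungsten, alumina ceramic.
Normalizing units and computing the index:
  tungsten: σ_y = 593.0 MPa, ρ = 19220 kg/m³
  alumina ceramic: σ_y = 318.0 MPa, ρ = 3810 kg/m³
  alumina ceramic: M = 83.5 kN·m/kg
  tungsten: M = 30.8 kN·m/kg
Highest index: alumina ceramic.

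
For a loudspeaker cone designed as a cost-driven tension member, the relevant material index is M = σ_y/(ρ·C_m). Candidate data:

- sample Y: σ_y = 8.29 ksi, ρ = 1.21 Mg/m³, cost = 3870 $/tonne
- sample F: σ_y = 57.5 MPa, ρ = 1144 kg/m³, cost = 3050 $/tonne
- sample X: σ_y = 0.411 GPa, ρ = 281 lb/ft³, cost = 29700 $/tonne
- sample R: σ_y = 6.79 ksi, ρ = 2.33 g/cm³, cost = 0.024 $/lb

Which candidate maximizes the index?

In SI units:
  sample Y: σ_y = 57.16 MPa, ρ = 1210 kg/m³, cost = 3.870 $/kg
  sample F: σ_y = 57.50 MPa, ρ = 1144 kg/m³, cost = 3.050 $/kg
  sample X: σ_y = 411.0 MPa, ρ = 4501 kg/m³, cost = 29.70 $/kg
  sample R: σ_y = 46.82 MPa, ρ = 2330 kg/m³, cost = 0.05291 $/kg
  sample R: M = 380 kN·m per $
  sample F: M = 16.5 kN·m per $
  sample Y: M = 12.2 kN·m per $
  sample X: M = 3.07 kN·m per $
Sample R has the largest M.

sample R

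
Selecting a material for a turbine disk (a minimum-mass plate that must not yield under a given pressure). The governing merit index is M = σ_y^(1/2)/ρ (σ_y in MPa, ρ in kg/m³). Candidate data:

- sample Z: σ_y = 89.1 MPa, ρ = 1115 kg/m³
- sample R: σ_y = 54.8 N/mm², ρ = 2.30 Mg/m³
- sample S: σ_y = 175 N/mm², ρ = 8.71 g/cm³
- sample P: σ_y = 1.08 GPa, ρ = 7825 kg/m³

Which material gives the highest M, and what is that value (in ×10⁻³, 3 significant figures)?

After converting to SI:
  sample Z: σ_y = 89.10 MPa, ρ = 1115 kg/m³
  sample R: σ_y = 54.80 MPa, ρ = 2300 kg/m³
  sample S: σ_y = 175.0 MPa, ρ = 8710 kg/m³
  sample P: σ_y = 1080 MPa, ρ = 7825 kg/m³
  sample Z: M = 8.47×10⁻³
  sample P: M = 4.20×10⁻³
  sample R: M = 3.22×10⁻³
  sample S: M = 1.52×10⁻³
Sample Z has the largest M.

sample Z, M = 8.47×10⁻³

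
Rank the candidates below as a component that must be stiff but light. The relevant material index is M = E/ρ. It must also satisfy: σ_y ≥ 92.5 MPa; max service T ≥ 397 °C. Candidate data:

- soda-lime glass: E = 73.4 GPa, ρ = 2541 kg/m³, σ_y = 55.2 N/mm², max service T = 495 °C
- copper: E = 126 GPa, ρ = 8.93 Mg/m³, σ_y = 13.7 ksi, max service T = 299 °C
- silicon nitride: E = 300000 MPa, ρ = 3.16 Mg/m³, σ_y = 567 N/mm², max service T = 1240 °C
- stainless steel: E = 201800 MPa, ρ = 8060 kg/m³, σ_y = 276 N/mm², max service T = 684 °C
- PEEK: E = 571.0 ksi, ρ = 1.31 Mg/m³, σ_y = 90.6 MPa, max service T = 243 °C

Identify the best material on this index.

silicon nitride

Screen on constraints: σ_y ≥ 92.5 MPa; max service T ≥ 397 °C. Survivors: silicon nitride, stainless steel.
Putting every candidate on a common basis:
  silicon nitride: E = 300.0 GPa, ρ = 3160 kg/m³
  stainless steel: E = 201.8 GPa, ρ = 8060 kg/m³
  silicon nitride: M = 94.9 MN·m/kg
  stainless steel: M = 25.0 MN·m/kg
Highest index: silicon nitride.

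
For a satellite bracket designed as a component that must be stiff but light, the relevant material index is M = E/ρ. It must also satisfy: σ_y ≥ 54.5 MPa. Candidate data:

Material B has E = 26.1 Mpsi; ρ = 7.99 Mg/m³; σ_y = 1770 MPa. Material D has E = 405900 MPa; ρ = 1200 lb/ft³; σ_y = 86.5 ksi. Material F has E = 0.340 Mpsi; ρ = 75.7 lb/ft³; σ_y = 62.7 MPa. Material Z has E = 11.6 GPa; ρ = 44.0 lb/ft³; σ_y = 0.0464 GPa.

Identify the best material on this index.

material B

Screen on constraints: σ_y ≥ 54.5 MPa. Survivors: material B, material D, material F.
Convert each candidate to consistent units, then evaluate M:
  material B: E = 180.0 GPa, ρ = 7990 kg/m³
  material D: E = 405.9 GPa, ρ = 19220 kg/m³
  material F: E = 2.344 GPa, ρ = 1213 kg/m³
  material B: M = 22.5 MN·m/kg
  material D: M = 21.1 MN·m/kg
  material F: M = 1.93 MN·m/kg
The maximum is for material B.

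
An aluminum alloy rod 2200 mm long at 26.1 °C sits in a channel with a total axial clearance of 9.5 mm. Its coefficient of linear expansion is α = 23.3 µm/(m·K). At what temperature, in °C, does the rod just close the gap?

α·L₀·ΔT = 9.5 mm ⇒ ΔT = 9.5 / (23.3×10⁻⁶ × 2200.0) = 185.3 K.
T = 26.1 + 185.3 = 211.4 °C.

211 °C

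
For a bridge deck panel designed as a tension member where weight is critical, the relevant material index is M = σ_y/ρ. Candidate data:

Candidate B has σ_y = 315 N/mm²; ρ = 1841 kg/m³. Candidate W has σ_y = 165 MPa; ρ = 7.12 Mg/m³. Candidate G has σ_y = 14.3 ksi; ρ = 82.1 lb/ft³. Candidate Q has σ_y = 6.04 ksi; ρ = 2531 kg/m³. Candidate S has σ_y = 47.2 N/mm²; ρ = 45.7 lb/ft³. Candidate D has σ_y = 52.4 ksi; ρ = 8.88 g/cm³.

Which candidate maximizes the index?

candidate B

Putting every candidate on a common basis:
  candidate B: σ_y = 315.0 MPa, ρ = 1841 kg/m³
  candidate W: σ_y = 165.0 MPa, ρ = 7120 kg/m³
  candidate G: σ_y = 98.60 MPa, ρ = 1315 kg/m³
  candidate Q: σ_y = 41.64 MPa, ρ = 2531 kg/m³
  candidate S: σ_y = 47.20 MPa, ρ = 732.0 kg/m³
  candidate D: σ_y = 361.3 MPa, ρ = 8880 kg/m³
  candidate B: M = 171 kN·m/kg
  candidate G: M = 75.0 kN·m/kg
  candidate S: M = 64.5 kN·m/kg
  candidate D: M = 40.7 kN·m/kg
  candidate W: M = 23.2 kN·m/kg
  candidate Q: M = 16.5 kN·m/kg
Candidate B has the largest M.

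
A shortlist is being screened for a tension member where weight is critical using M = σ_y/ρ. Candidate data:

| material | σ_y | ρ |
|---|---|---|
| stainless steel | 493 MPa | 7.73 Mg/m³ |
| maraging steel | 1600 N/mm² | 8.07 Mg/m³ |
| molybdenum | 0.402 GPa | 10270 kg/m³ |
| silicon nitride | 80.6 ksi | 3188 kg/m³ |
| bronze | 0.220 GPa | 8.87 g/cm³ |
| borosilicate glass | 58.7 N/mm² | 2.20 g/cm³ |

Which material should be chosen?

Putting every candidate on a common basis:
  stainless steel: σ_y = 493.0 MPa, ρ = 7730 kg/m³
  maraging steel: σ_y = 1600 MPa, ρ = 8070 kg/m³
  molybdenum: σ_y = 402.0 MPa, ρ = 10270 kg/m³
  silicon nitride: σ_y = 555.7 MPa, ρ = 3188 kg/m³
  bronze: σ_y = 220.0 MPa, ρ = 8870 kg/m³
  borosilicate glass: σ_y = 58.70 MPa, ρ = 2200 kg/m³
  maraging steel: M = 198 kN·m/kg
  silicon nitride: M = 174 kN·m/kg
  stainless steel: M = 63.8 kN·m/kg
  molybdenum: M = 39.1 kN·m/kg
  borosilicate glass: M = 26.7 kN·m/kg
  bronze: M = 24.8 kN·m/kg
Highest index: maraging steel.

maraging steel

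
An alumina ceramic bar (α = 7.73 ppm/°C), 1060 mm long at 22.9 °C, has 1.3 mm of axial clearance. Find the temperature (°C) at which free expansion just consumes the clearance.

182 °C

α·L₀·ΔT = 1.3 mm ⇒ ΔT = 1.3 / (7.73×10⁻⁶ × 1060.0) = 158.7 K.
T = 22.9 + 158.7 = 181.6 °C.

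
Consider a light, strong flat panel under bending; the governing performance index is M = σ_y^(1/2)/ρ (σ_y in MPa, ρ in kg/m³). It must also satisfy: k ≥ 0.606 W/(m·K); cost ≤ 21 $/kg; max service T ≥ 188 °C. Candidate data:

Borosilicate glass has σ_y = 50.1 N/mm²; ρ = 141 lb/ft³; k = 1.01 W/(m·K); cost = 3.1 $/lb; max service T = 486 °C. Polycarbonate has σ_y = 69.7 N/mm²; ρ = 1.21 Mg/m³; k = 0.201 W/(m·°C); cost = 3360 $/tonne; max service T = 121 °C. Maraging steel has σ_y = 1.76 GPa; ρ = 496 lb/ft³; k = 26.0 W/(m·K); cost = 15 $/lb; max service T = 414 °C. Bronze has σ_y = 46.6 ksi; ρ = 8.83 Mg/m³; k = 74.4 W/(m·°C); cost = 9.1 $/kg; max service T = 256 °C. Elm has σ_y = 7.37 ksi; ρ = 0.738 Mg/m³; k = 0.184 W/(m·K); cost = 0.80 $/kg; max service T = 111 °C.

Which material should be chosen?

Screen on constraints: k ≥ 0.606 W/(m·K); cost ≤ 21 $/kg; max service T ≥ 188 °C. Survivors: borosilicate glass, bronze.
Normalizing units and computing the index:
  borosilicate glass: σ_y = 50.10 MPa, ρ = 2259 kg/m³
  bronze: σ_y = 321.3 MPa, ρ = 8830 kg/m³
  borosilicate glass: M = 3.13×10⁻³
  bronze: M = 2.03×10⁻³
Highest index: borosilicate glass.

borosilicate glass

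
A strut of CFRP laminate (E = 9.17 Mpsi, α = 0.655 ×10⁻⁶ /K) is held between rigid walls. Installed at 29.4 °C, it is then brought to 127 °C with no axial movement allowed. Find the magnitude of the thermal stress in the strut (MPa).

4.04 MPa

E = 9.17 Mpsi = 63.22 GPa.
ΔT = 97.60 K. Constrained thermal stress σ = E·α·ΔT = 63.22×10³ MPa × 0.655×10⁻⁶ × 97.60 = 4.04 MPa (compressive).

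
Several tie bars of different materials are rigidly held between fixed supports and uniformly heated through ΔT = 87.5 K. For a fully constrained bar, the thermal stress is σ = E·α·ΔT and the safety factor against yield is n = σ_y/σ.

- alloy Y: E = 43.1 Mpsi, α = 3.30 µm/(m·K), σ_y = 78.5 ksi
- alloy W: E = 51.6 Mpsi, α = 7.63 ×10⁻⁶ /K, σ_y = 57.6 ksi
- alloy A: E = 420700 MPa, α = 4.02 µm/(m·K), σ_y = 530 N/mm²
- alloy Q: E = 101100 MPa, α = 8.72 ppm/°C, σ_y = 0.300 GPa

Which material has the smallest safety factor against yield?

alloy W

With everything in SI (GPa, ×10⁻⁶/K, MPa):
  alloy Y: E = 297.2, α = 3.30, σ_y = 541.2 → σ = 85.8 MPa, n = 6.31
  alloy W: E = 355.8, α = 7.63, σ_y = 397.1 → σ = 238 MPa, n = 1.67
  alloy A: E = 420.7, α = 4.02, σ_y = 530.0 → σ = 148 MPa, n = 3.58
  alloy Q: E = 101.1, α = 8.72, σ_y = 300.0 → σ = 77.1 MPa, n = 3.89
The minimum is alloy W at n = 1.67.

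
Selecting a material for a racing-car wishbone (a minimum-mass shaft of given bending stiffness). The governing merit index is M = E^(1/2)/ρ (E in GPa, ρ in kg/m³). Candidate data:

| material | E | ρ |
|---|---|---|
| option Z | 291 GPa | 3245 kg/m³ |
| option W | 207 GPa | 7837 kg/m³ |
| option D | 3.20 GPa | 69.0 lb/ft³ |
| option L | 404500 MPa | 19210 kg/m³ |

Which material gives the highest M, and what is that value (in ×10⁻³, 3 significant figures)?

Convert each candidate to consistent units, then evaluate M:
  option Z: E = 291.0 GPa, ρ = 3245 kg/m³
  option W: E = 207.0 GPa, ρ = 7837 kg/m³
  option D: E = 3.200 GPa, ρ = 1105 kg/m³
  option L: E = 404.5 GPa, ρ = 19210 kg/m³
  option Z: M = 5.26×10⁻³
  option W: M = 1.84×10⁻³
  option D: M = 1.62×10⁻³
  option L: M = 1.05×10⁻³
Highest index: option Z.

option Z, M = 5.26×10⁻³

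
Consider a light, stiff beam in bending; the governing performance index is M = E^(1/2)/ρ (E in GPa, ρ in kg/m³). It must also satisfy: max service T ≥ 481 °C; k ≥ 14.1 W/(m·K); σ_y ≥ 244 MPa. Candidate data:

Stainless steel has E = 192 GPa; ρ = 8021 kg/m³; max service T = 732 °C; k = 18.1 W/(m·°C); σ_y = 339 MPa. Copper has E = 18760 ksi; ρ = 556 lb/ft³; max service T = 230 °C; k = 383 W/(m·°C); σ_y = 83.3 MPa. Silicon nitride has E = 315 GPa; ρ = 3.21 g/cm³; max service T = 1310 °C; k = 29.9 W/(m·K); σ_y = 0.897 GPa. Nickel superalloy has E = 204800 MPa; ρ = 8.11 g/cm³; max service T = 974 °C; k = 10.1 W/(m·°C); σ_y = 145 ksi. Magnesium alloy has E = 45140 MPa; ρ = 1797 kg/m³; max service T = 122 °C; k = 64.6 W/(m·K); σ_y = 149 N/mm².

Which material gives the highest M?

silicon nitride

Screen on constraints: max service T ≥ 481 °C; k ≥ 14.1 W/(m·K); σ_y ≥ 244 MPa. Survivors: stainless steel, silicon nitride.
Convert each candidate to consistent units, then evaluate M:
  stainless steel: E = 192.0 GPa, ρ = 8021 kg/m³
  silicon nitride: E = 315.0 GPa, ρ = 3210 kg/m³
  silicon nitride: M = 5.53×10⁻³
  stainless steel: M = 1.73×10⁻³
Silicon nitride ranks first.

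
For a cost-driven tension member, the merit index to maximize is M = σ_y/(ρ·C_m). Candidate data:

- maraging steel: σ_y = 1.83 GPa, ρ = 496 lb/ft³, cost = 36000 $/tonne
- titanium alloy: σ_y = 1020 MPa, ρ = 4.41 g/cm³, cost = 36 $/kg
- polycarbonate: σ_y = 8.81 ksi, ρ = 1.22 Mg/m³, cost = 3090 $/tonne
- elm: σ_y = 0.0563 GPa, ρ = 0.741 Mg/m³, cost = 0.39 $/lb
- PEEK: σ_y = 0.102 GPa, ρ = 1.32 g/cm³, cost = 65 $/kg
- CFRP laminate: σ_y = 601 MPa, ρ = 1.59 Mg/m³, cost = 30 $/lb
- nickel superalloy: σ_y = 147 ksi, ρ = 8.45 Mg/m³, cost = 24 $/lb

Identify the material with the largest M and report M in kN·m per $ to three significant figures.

Normalizing units and computing the index:
  maraging steel: σ_y = 1830 MPa, ρ = 7945 kg/m³, cost = 36.00 $/kg
  titanium alloy: σ_y = 1020 MPa, ρ = 4410 kg/m³, cost = 36.00 $/kg
  polycarbonate: σ_y = 60.74 MPa, ρ = 1220 kg/m³, cost = 3.090 $/kg
  elm: σ_y = 56.30 MPa, ρ = 741.0 kg/m³, cost = 0.8598 $/kg
  PEEK: σ_y = 102.0 MPa, ρ = 1320 kg/m³, cost = 65.00 $/kg
  CFRP laminate: σ_y = 601.0 MPa, ρ = 1590 kg/m³, cost = 66.14 $/kg
  nickel superalloy: σ_y = 1014 MPa, ρ = 8450 kg/m³, cost = 52.91 $/kg
  elm: M = 88.4 kN·m per $
  polycarbonate: M = 16.1 kN·m per $
  titanium alloy: M = 6.42 kN·m per $
  maraging steel: M = 6.40 kN·m per $
  CFRP laminate: M = 5.72 kN·m per $
  nickel superalloy: M = 2.27 kN·m per $
  PEEK: M = 1.19 kN·m per $
Elm has the largest M.

elm, M = 88.4 kN·m per $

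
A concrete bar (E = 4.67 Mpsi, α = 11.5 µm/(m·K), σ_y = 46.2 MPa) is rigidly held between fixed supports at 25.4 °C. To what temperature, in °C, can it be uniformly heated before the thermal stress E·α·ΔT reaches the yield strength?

E = 4.67 Mpsi = 32.20 GPa.
E·α·ΔT = 46.20 MPa ⇒ ΔT = 46.20 / (32.20×10³ × 11.5×10⁻⁶) = 124.8 K.
T = 25.4 + 124.8 = 150.2 °C.

150 °C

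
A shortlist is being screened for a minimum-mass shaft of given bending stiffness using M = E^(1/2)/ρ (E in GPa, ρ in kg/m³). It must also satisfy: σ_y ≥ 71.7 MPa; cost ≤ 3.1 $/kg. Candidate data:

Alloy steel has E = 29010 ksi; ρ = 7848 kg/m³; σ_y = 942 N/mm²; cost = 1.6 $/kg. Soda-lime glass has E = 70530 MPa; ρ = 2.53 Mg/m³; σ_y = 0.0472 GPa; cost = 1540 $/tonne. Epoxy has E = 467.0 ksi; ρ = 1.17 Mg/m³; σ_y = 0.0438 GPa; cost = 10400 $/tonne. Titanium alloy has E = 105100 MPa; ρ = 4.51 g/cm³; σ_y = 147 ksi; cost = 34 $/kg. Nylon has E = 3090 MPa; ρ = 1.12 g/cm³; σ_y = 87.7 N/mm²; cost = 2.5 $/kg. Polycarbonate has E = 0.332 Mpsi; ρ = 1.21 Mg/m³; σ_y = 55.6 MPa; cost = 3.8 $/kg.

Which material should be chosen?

alloy steel

Screen on constraints: σ_y ≥ 71.7 MPa; cost ≤ 3.1 $/kg. Survivors: alloy steel, nylon.
Normalizing units and computing the index:
  alloy steel: E = 200.0 GPa, ρ = 7848 kg/m³
  nylon: E = 3.090 GPa, ρ = 1120 kg/m³
  alloy steel: M = 1.80×10⁻³
  nylon: M = 1.57×10⁻³
Alloy steel has the largest M.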